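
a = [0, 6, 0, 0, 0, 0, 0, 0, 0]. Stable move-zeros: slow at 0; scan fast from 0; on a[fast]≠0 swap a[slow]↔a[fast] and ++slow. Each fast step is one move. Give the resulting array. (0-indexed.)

[6, 0, 0, 0, 0, 0, 0, 0, 0]

slow=0 fast=0: a[fast]=0, fast++
slow=0 fast=1: a[fast]=6≠0 swap→a[0]=6, slow++,fast++
slow=1 fast=2: a[fast]=0, fast++
slow=1 fast=3: a[fast]=0, fast++
slow=1 fast=4: a[fast]=0, fast++
slow=1 fast=5: a[fast]=0, fast++
slow=1 fast=6: a[fast]=0, fast++
slow=1 fast=7: a[fast]=0, fast++
slow=1 fast=8: a[fast]=0, fast++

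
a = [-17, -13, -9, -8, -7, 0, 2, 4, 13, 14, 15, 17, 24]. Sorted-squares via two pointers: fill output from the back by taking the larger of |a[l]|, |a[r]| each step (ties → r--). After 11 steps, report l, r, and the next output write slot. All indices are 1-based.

l=6, r=7, next write slot=2

l=1 r=13: |-17|<=|24| out[13]=576, r--
l=1 r=12: |-17|<=|17| out[12]=289, r--
l=1 r=11: |-17|>|15| out[11]=289, l++
l=2 r=11: |-13|<=|15| out[10]=225, r--
l=2 r=10: |-13|<=|14| out[9]=196, r--
l=2 r=9: |-13|<=|13| out[8]=169, r--
l=2 r=8: |-13|>|4| out[7]=169, l++
l=3 r=8: |-9|>|4| out[6]=81, l++
l=4 r=8: |-8|>|4| out[5]=64, l++
l=5 r=8: |-7|>|4| out[4]=49, l++
l=6 r=8: |0|<=|4| out[3]=16, r--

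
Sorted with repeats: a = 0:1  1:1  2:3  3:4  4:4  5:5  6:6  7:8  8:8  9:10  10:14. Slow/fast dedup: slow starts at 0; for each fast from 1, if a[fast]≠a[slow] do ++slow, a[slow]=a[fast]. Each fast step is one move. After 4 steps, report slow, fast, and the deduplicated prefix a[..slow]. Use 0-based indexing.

slow=0 fast=1: a[fast]=1=a[slow] dup, fast++
slow=0 fast=2: a[fast]=3≠a[slow]=1 write a[1]=3, slow++,fast++
slow=1 fast=3: a[fast]=4≠a[slow]=3 write a[2]=4, slow++,fast++
slow=2 fast=4: a[fast]=4=a[slow] dup, fast++

slow=2, fast=5, prefix=[1, 3, 4]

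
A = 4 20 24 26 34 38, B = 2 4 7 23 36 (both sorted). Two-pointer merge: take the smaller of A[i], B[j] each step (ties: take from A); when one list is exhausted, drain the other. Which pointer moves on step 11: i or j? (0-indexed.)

[i=0,j=0] A[i]=4>B[j]=2 take 2 → j++
[i=0,j=1] A[i]=4<=B[j]=4 take 4 → i++
[i=1,j=1] A[i]=20>B[j]=4 take 4 → j++
[i=1,j=2] A[i]=20>B[j]=7 take 7 → j++
[i=1,j=3] A[i]=20<=B[j]=23 take 20 → i++
[i=2,j=3] A[i]=24>B[j]=23 take 23 → j++
[i=2,j=4] A[i]=24<=B[j]=36 take 24 → i++
[i=3,j=4] A[i]=26<=B[j]=36 take 26 → i++
[i=4,j=4] A[i]=34<=B[j]=36 take 34 → i++
[i=5,j=4] A[i]=38>B[j]=36 take 36 → j++
[i=5,j=5] B done, take A[i]=38 → i++

i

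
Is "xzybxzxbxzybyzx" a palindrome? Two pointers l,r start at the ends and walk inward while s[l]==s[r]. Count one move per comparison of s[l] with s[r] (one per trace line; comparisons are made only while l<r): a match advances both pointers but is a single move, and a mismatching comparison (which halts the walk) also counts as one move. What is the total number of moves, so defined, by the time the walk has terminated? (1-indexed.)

l=1 r=15: 'x'=='x', l++,r--
l=2 r=14: 'z'=='z', l++,r--
l=3 r=13: 'y'=='y', l++,r--
l=4 r=12: 'b'=='b', l++,r--
l=5 r=11: 'x'!='y', stop

5 moves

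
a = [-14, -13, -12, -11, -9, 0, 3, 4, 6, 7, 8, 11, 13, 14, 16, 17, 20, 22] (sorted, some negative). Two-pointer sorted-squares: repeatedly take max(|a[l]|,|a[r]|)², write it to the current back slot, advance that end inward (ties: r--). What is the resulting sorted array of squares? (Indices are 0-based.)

[0, 9, 16, 36, 49, 64, 81, 121, 121, 144, 169, 169, 196, 196, 256, 289, 400, 484]

l=0 r=17: |-14|<=|22| out[17]=484, r--
l=0 r=16: |-14|<=|20| out[16]=400, r--
l=0 r=15: |-14|<=|17| out[15]=289, r--
l=0 r=14: |-14|<=|16| out[14]=256, r--
l=0 r=13: |-14|<=|14| out[13]=196, r--
l=0 r=12: |-14|>|13| out[12]=196, l++
l=1 r=12: |-13|<=|13| out[11]=169, r--
l=1 r=11: |-13|>|11| out[10]=169, l++
l=2 r=11: |-12|>|11| out[9]=144, l++
l=3 r=11: |-11|<=|11| out[8]=121, r--
l=3 r=10: |-11|>|8| out[7]=121, l++
l=4 r=10: |-9|>|8| out[6]=81, l++
l=5 r=10: |0|<=|8| out[5]=64, r--
l=5 r=9: |0|<=|7| out[4]=49, r--
l=5 r=8: |0|<=|6| out[3]=36, r--
l=5 r=7: |0|<=|4| out[2]=16, r--
l=5 r=6: |0|<=|3| out[1]=9, r--
l=5 r=5: |0|<=|0| out[0]=0, r--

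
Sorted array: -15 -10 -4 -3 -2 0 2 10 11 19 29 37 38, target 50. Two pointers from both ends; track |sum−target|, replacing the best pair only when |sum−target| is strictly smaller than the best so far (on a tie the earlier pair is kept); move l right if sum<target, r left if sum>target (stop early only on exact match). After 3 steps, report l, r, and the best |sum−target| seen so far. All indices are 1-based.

[1,13] -15+38=23 d=27 * → l++
[2,13] -10+38=28 d=22 * → l++
[3,13] -4+38=34 d=16 * → l++

l=4, r=13, best |Δ|=16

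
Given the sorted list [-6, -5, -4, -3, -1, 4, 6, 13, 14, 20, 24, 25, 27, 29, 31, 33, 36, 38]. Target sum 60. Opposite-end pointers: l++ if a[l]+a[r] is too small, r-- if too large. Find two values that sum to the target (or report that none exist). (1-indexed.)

l=1 r=18: -6+38=32 <60, l++
l=2 r=18: -5+38=33 <60, l++
l=3 r=18: -4+38=34 <60, l++
l=4 r=18: -3+38=35 <60, l++
l=5 r=18: -1+38=37 <60, l++
l=6 r=18: 4+38=42 <60, l++
l=7 r=18: 6+38=44 <60, l++
l=8 r=18: 13+38=51 <60, l++
l=9 r=18: 14+38=52 <60, l++
l=10 r=18: 20+38=58 <60, l++
l=11 r=18: 24+38=62 >60, r--
l=11 r=17: 24+36=60, found

(24, 36)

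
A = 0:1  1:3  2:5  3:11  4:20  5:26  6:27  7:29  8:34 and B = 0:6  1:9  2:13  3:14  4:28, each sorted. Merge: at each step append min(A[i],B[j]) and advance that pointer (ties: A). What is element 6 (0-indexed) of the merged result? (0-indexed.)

merged[6] = 13

i=0 j=0: A[i]=1<=B[j]=6 take 1, i++
i=1 j=0: A[i]=3<=B[j]=6 take 3, i++
i=2 j=0: A[i]=5<=B[j]=6 take 5, i++
i=3 j=0: A[i]=11>B[j]=6 take 6, j++
i=3 j=1: A[i]=11>B[j]=9 take 9, j++
i=3 j=2: A[i]=11<=B[j]=13 take 11, i++
i=4 j=2: A[i]=20>B[j]=13 take 13, j++
i=4 j=3: A[i]=20>B[j]=14 take 14, j++
i=4 j=4: A[i]=20<=B[j]=28 take 20, i++
i=5 j=4: A[i]=26<=B[j]=28 take 26, i++
i=6 j=4: A[i]=27<=B[j]=28 take 27, i++
i=7 j=4: A[i]=29>B[j]=28 take 28, j++
i=7 j=5: B done, take A[i]=29, i++
i=8 j=5: B done, take A[i]=34, i++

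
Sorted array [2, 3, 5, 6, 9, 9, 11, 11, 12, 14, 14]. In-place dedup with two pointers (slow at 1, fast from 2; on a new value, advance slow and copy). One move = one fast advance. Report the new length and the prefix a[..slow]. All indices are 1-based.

slow=1 fast=2: a[fast]=3≠a[slow]=2 write a[2]=3, slow++,fast++
slow=2 fast=3: a[fast]=5≠a[slow]=3 write a[3]=5, slow++,fast++
slow=3 fast=4: a[fast]=6≠a[slow]=5 write a[4]=6, slow++,fast++
slow=4 fast=5: a[fast]=9≠a[slow]=6 write a[5]=9, slow++,fast++
slow=5 fast=6: a[fast]=9=a[slow] dup, fast++
slow=5 fast=7: a[fast]=11≠a[slow]=9 write a[6]=11, slow++,fast++
slow=6 fast=8: a[fast]=11=a[slow] dup, fast++
slow=6 fast=9: a[fast]=12≠a[slow]=11 write a[7]=12, slow++,fast++
slow=7 fast=10: a[fast]=14≠a[slow]=12 write a[8]=14, slow++,fast++
slow=8 fast=11: a[fast]=14=a[slow] dup, fast++

length 8; prefix = [2, 3, 5, 6, 9, 11, 12, 14]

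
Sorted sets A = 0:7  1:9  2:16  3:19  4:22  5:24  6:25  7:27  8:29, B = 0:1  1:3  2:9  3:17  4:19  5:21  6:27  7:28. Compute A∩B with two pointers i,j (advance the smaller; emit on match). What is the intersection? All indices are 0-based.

i=0 j=0: 7>1, j++
i=0 j=1: 7>3, j++
i=0 j=2: 7<9, i++
i=1 j=2: 9==9 emit, i++,j++
i=2 j=3: 16<17, i++
i=3 j=3: 19>17, j++
i=3 j=4: 19==19 emit, i++,j++
i=4 j=5: 22>21, j++
i=4 j=6: 22<27, i++
i=5 j=6: 24<27, i++
i=6 j=6: 25<27, i++
i=7 j=6: 27==27 emit, i++,j++
i=8 j=7: 29>28, j++

intersection = [9, 19, 27]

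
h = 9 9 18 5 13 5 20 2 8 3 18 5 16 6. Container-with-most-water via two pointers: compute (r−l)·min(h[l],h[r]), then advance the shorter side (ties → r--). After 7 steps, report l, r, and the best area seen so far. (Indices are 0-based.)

l=0 r=13: min(9,6)*13=78 best=78 *, r--
l=0 r=12: min(9,16)*12=108 best=108 *, l++
l=1 r=12: min(9,16)*11=99 best=108, l++
l=2 r=12: min(18,16)*10=160 best=160 *, r--
l=2 r=11: min(18,5)*9=45 best=160, r--
l=2 r=10: min(18,18)*8=144 best=160, r--
l=2 r=9: min(18,3)*7=21 best=160, r--

l=2, r=8, best area=160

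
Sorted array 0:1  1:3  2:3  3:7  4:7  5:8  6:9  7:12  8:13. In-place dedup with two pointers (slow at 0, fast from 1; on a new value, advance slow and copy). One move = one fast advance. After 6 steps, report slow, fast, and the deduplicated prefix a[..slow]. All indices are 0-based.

(s=0,f=1) a[fast]=3≠a[slow]=1 write a[1]=3 → slow++,fast++
(s=1,f=2) a[fast]=3=a[slow] dup → fast++
(s=1,f=3) a[fast]=7≠a[slow]=3 write a[2]=7 → slow++,fast++
(s=2,f=4) a[fast]=7=a[slow] dup → fast++
(s=2,f=5) a[fast]=8≠a[slow]=7 write a[3]=8 → slow++,fast++
(s=3,f=6) a[fast]=9≠a[slow]=8 write a[4]=9 → slow++,fast++

slow=4, fast=7, prefix=[1, 3, 7, 8, 9]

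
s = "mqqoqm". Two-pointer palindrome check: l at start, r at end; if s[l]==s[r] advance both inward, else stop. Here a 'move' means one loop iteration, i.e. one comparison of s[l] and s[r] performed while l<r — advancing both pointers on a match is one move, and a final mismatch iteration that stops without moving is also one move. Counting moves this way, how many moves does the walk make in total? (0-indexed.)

l=0 r=5: 'm'=='m', l++,r--
l=1 r=4: 'q'=='q', l++,r--
l=2 r=3: 'q'!='o', stop

3 moves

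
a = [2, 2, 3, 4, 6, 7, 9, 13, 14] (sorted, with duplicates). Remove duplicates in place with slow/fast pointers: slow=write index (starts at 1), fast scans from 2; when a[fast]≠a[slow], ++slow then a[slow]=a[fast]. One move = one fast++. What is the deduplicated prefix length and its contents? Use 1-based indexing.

slow=1 fast=2: a[fast]=2=a[slow] dup, fast++
slow=1 fast=3: a[fast]=3≠a[slow]=2 write a[2]=3, slow++,fast++
slow=2 fast=4: a[fast]=4≠a[slow]=3 write a[3]=4, slow++,fast++
slow=3 fast=5: a[fast]=6≠a[slow]=4 write a[4]=6, slow++,fast++
slow=4 fast=6: a[fast]=7≠a[slow]=6 write a[5]=7, slow++,fast++
slow=5 fast=7: a[fast]=9≠a[slow]=7 write a[6]=9, slow++,fast++
slow=6 fast=8: a[fast]=13≠a[slow]=9 write a[7]=13, slow++,fast++
slow=7 fast=9: a[fast]=14≠a[slow]=13 write a[8]=14, slow++,fast++

length 8; prefix = [2, 3, 4, 6, 7, 9, 13, 14]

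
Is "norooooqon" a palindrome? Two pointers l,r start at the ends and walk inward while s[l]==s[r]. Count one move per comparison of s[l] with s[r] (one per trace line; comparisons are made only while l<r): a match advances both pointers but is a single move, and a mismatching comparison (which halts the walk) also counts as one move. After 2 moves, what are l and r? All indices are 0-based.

[0,9] 'n'=='n' → l++,r--
[1,8] 'o'=='o' → l++,r--

l=2, r=7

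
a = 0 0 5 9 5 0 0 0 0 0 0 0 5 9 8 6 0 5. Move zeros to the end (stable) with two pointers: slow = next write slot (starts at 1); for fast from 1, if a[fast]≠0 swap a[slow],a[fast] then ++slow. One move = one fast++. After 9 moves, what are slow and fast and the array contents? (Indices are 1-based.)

slow=1 fast=1: a[fast]=0, fast++
slow=1 fast=2: a[fast]=0, fast++
slow=1 fast=3: a[fast]=5≠0 swap→a[1]=5, slow++,fast++
slow=2 fast=4: a[fast]=9≠0 swap→a[2]=9, slow++,fast++
slow=3 fast=5: a[fast]=5≠0 swap→a[3]=5, slow++,fast++
slow=4 fast=6: a[fast]=0, fast++
slow=4 fast=7: a[fast]=0, fast++
slow=4 fast=8: a[fast]=0, fast++
slow=4 fast=9: a[fast]=0, fast++

slow=4, fast=10, a=[5, 9, 5, 0, 0, 0, 0, 0, 0, 0, 0, 0, 5, 9, 8, 6, 0, 5]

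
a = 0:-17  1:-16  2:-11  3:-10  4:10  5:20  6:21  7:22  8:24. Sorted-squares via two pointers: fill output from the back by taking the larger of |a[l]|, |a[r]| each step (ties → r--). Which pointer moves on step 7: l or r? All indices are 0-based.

l=0 r=8: |-17|<=|24| out[8]=576, r--
l=0 r=7: |-17|<=|22| out[7]=484, r--
l=0 r=6: |-17|<=|21| out[6]=441, r--
l=0 r=5: |-17|<=|20| out[5]=400, r--
l=0 r=4: |-17|>|10| out[4]=289, l++
l=1 r=4: |-16|>|10| out[3]=256, l++
l=2 r=4: |-11|>|10| out[2]=121, l++

l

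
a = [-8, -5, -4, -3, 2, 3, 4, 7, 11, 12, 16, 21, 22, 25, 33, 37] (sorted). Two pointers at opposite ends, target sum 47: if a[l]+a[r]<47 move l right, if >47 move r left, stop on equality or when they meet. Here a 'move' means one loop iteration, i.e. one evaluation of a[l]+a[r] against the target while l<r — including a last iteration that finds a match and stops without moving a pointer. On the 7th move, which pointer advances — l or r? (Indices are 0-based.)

l=0 r=15: -8+37=29 <47, l++
l=1 r=15: -5+37=32 <47, l++
l=2 r=15: -4+37=33 <47, l++
l=3 r=15: -3+37=34 <47, l++
l=4 r=15: 2+37=39 <47, l++
l=5 r=15: 3+37=40 <47, l++
l=6 r=15: 4+37=41 <47, l++

l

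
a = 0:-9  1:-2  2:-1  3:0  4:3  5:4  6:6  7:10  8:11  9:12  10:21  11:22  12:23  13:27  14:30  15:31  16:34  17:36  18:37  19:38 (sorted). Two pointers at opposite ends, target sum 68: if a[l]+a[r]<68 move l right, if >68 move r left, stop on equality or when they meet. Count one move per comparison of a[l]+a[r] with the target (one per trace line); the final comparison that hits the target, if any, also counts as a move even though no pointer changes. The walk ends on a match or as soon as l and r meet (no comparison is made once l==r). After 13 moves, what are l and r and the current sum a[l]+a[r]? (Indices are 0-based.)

l=13, r=19, sum=65

[0,19] -9+38=29 <68 → l++
[1,19] -2+38=36 <68 → l++
[2,19] -1+38=37 <68 → l++
[3,19] 0+38=38 <68 → l++
[4,19] 3+38=41 <68 → l++
[5,19] 4+38=42 <68 → l++
[6,19] 6+38=44 <68 → l++
[7,19] 10+38=48 <68 → l++
[8,19] 11+38=49 <68 → l++
[9,19] 12+38=50 <68 → l++
[10,19] 21+38=59 <68 → l++
[11,19] 22+38=60 <68 → l++
[12,19] 23+38=61 <68 → l++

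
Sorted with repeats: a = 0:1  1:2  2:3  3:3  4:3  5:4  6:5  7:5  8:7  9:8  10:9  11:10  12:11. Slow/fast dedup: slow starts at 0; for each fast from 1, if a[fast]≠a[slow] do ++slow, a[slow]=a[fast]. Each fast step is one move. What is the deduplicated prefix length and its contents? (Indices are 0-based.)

(s=0,f=1) a[fast]=2≠a[slow]=1 write a[1]=2 → slow++,fast++
(s=1,f=2) a[fast]=3≠a[slow]=2 write a[2]=3 → slow++,fast++
(s=2,f=3) a[fast]=3=a[slow] dup → fast++
(s=2,f=4) a[fast]=3=a[slow] dup → fast++
(s=2,f=5) a[fast]=4≠a[slow]=3 write a[3]=4 → slow++,fast++
(s=3,f=6) a[fast]=5≠a[slow]=4 write a[4]=5 → slow++,fast++
(s=4,f=7) a[fast]=5=a[slow] dup → fast++
(s=4,f=8) a[fast]=7≠a[slow]=5 write a[5]=7 → slow++,fast++
(s=5,f=9) a[fast]=8≠a[slow]=7 write a[6]=8 → slow++,fast++
(s=6,f=10) a[fast]=9≠a[slow]=8 write a[7]=9 → slow++,fast++
(s=7,f=11) a[fast]=10≠a[slow]=9 write a[8]=10 → slow++,fast++
(s=8,f=12) a[fast]=11≠a[slow]=10 write a[9]=11 → slow++,fast++

length 10; prefix = [1, 2, 3, 4, 5, 7, 8, 9, 10, 11]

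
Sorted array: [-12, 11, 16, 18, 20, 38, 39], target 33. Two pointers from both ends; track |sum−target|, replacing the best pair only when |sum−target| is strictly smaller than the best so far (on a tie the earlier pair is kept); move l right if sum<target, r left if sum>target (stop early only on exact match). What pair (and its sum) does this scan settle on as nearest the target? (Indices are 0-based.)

pair (16, 18) with sum 34 (|Δ|=1)

[0,6] -12+39=27 d=6 * → l++
[1,6] 11+39=50 d=17 → r--
[1,5] 11+38=49 d=16 → r--
[1,4] 11+20=31 d=2 * → l++
[2,4] 16+20=36 d=3 → r--
[2,3] 16+18=34 d=1 * → r--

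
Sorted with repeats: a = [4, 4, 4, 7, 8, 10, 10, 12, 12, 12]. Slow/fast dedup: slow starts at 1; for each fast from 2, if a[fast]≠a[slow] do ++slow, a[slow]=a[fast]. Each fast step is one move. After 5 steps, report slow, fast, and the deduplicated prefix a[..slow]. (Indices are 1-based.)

slow=4, fast=7, prefix=[4, 7, 8, 10]

(s=1,f=2) a[fast]=4=a[slow] dup → fast++
(s=1,f=3) a[fast]=4=a[slow] dup → fast++
(s=1,f=4) a[fast]=7≠a[slow]=4 write a[2]=7 → slow++,fast++
(s=2,f=5) a[fast]=8≠a[slow]=7 write a[3]=8 → slow++,fast++
(s=3,f=6) a[fast]=10≠a[slow]=8 write a[4]=10 → slow++,fast++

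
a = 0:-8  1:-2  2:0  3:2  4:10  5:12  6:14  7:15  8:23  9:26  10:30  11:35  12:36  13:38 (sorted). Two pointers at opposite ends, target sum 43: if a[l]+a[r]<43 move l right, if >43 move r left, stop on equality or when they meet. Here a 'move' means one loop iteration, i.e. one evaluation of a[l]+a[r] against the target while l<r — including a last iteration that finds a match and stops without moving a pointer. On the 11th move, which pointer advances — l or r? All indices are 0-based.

l

[0,13] -8+38=30 <43 → l++
[1,13] -2+38=36 <43 → l++
[2,13] 0+38=38 <43 → l++
[3,13] 2+38=40 <43 → l++
[4,13] 10+38=48 >43 → r--
[4,12] 10+36=46 >43 → r--
[4,11] 10+35=45 >43 → r--
[4,10] 10+30=40 <43 → l++
[5,10] 12+30=42 <43 → l++
[6,10] 14+30=44 >43 → r--
[6,9] 14+26=40 <43 → l++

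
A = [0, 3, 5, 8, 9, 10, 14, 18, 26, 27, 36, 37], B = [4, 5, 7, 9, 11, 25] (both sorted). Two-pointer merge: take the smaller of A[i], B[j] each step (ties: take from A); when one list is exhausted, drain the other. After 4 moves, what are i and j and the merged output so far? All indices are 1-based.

i=4, j=2, merged so far=[0, 3, 4, 5]

[i=1,j=1] A[i]=0<=B[j]=4 take 0 → i++
[i=2,j=1] A[i]=3<=B[j]=4 take 3 → i++
[i=3,j=1] A[i]=5>B[j]=4 take 4 → j++
[i=3,j=2] A[i]=5<=B[j]=5 take 5 → i++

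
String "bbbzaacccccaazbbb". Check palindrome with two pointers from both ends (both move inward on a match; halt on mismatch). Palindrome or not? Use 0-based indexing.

[0,16] 'b'=='b' → l++,r--
[1,15] 'b'=='b' → l++,r--
[2,14] 'b'=='b' → l++,r--
[3,13] 'z'=='z' → l++,r--
[4,12] 'a'=='a' → l++,r--
[5,11] 'a'=='a' → l++,r--
[6,10] 'c'=='c' → l++,r--
[7,9] 'c'=='c' → l++,r--

palindrome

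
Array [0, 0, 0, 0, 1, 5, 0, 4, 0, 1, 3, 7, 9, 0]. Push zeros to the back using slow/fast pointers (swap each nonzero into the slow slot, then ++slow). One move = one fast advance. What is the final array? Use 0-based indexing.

[1, 5, 4, 1, 3, 7, 9, 0, 0, 0, 0, 0, 0, 0]

(s=0,f=0) a[fast]=0 → fast++
(s=0,f=1) a[fast]=0 → fast++
(s=0,f=2) a[fast]=0 → fast++
(s=0,f=3) a[fast]=0 → fast++
(s=0,f=4) a[fast]=1≠0 swap→a[0]=1 → slow++,fast++
(s=1,f=5) a[fast]=5≠0 swap→a[1]=5 → slow++,fast++
(s=2,f=6) a[fast]=0 → fast++
(s=2,f=7) a[fast]=4≠0 swap→a[2]=4 → slow++,fast++
(s=3,f=8) a[fast]=0 → fast++
(s=3,f=9) a[fast]=1≠0 swap→a[3]=1 → slow++,fast++
(s=4,f=10) a[fast]=3≠0 swap→a[4]=3 → slow++,fast++
(s=5,f=11) a[fast]=7≠0 swap→a[5]=7 → slow++,fast++
(s=6,f=12) a[fast]=9≠0 swap→a[6]=9 → slow++,fast++
(s=7,f=13) a[fast]=0 → fast++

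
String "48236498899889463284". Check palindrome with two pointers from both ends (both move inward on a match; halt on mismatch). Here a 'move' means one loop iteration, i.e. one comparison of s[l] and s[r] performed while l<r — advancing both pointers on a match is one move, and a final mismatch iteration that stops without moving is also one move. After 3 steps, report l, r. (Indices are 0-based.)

l=3, r=16

l=0 r=19: '4'=='4', l++,r--
l=1 r=18: '8'=='8', l++,r--
l=2 r=17: '2'=='2', l++,r--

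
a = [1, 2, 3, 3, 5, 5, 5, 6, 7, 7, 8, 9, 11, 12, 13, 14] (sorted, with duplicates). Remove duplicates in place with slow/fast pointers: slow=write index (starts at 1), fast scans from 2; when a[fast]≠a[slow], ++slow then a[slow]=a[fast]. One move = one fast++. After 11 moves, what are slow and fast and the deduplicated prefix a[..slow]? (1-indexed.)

(s=1,f=2) a[fast]=2≠a[slow]=1 write a[2]=2 → slow++,fast++
(s=2,f=3) a[fast]=3≠a[slow]=2 write a[3]=3 → slow++,fast++
(s=3,f=4) a[fast]=3=a[slow] dup → fast++
(s=3,f=5) a[fast]=5≠a[slow]=3 write a[4]=5 → slow++,fast++
(s=4,f=6) a[fast]=5=a[slow] dup → fast++
(s=4,f=7) a[fast]=5=a[slow] dup → fast++
(s=4,f=8) a[fast]=6≠a[slow]=5 write a[5]=6 → slow++,fast++
(s=5,f=9) a[fast]=7≠a[slow]=6 write a[6]=7 → slow++,fast++
(s=6,f=10) a[fast]=7=a[slow] dup → fast++
(s=6,f=11) a[fast]=8≠a[slow]=7 write a[7]=8 → slow++,fast++
(s=7,f=12) a[fast]=9≠a[slow]=8 write a[8]=9 → slow++,fast++

slow=8, fast=13, prefix=[1, 2, 3, 5, 6, 7, 8, 9]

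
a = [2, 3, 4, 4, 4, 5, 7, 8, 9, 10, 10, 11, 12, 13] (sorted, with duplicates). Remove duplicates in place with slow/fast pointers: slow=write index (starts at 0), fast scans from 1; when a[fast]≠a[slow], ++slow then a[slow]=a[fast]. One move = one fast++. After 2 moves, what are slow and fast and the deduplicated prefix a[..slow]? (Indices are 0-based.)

slow=2, fast=3, prefix=[2, 3, 4]

(s=0,f=1) a[fast]=3≠a[slow]=2 write a[1]=3 → slow++,fast++
(s=1,f=2) a[fast]=4≠a[slow]=3 write a[2]=4 → slow++,fast++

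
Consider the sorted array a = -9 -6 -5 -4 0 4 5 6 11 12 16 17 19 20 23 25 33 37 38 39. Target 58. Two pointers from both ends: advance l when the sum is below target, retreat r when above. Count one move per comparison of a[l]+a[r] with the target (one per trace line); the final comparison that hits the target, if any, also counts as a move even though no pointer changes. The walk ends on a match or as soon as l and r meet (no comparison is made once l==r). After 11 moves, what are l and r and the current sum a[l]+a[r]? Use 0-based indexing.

l=11, r=19, sum=56

[0,19] -9+39=30 <58 → l++
[1,19] -6+39=33 <58 → l++
[2,19] -5+39=34 <58 → l++
[3,19] -4+39=35 <58 → l++
[4,19] 0+39=39 <58 → l++
[5,19] 4+39=43 <58 → l++
[6,19] 5+39=44 <58 → l++
[7,19] 6+39=45 <58 → l++
[8,19] 11+39=50 <58 → l++
[9,19] 12+39=51 <58 → l++
[10,19] 16+39=55 <58 → l++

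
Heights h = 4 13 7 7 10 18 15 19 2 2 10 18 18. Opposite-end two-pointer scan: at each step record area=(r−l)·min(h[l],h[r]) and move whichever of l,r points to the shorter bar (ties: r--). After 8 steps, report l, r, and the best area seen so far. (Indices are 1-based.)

l=1 r=13: min(4,18)*12=48 best=48 *, l++
l=2 r=13: min(13,18)*11=143 best=143 *, l++
l=3 r=13: min(7,18)*10=70 best=143, l++
l=4 r=13: min(7,18)*9=63 best=143, l++
l=5 r=13: min(10,18)*8=80 best=143, l++
l=6 r=13: min(18,18)*7=126 best=143, r--
l=6 r=12: min(18,18)*6=108 best=143, r--
l=6 r=11: min(18,10)*5=50 best=143, r--

l=6, r=10, best area=143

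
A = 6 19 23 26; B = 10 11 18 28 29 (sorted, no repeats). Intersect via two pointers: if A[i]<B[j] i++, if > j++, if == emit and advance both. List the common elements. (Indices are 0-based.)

intersection = []

[i=0,j=0] 6<10 → i++
[i=1,j=0] 19>10 → j++
[i=1,j=1] 19>11 → j++
[i=1,j=2] 19>18 → j++
[i=1,j=3] 19<28 → i++
[i=2,j=3] 23<28 → i++
[i=3,j=3] 26<28 → i++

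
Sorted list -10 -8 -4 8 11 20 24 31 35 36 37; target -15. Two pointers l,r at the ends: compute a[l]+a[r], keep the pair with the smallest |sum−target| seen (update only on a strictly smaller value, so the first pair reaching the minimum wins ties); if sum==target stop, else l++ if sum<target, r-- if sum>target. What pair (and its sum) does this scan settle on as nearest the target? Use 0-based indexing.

pair (-10, -4) with sum -14 (|Δ|=1)

[0,10] -10+37=27 d=42 * → r--
[0,9] -10+36=26 d=41 * → r--
[0,8] -10+35=25 d=40 * → r--
[0,7] -10+31=21 d=36 * → r--
[0,6] -10+24=14 d=29 * → r--
[0,5] -10+20=10 d=25 * → r--
[0,4] -10+11=1 d=16 * → r--
[0,3] -10+8=-2 d=13 * → r--
[0,2] -10+-4=-14 d=1 * → r--
[0,1] -10+-8=-18 d=3 → l++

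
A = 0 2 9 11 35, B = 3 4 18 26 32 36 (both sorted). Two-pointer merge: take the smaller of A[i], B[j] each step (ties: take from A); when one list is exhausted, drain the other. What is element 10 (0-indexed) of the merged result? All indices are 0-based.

[i=0,j=0] A[i]=0<=B[j]=3 take 0 → i++
[i=1,j=0] A[i]=2<=B[j]=3 take 2 → i++
[i=2,j=0] A[i]=9>B[j]=3 take 3 → j++
[i=2,j=1] A[i]=9>B[j]=4 take 4 → j++
[i=2,j=2] A[i]=9<=B[j]=18 take 9 → i++
[i=3,j=2] A[i]=11<=B[j]=18 take 11 → i++
[i=4,j=2] A[i]=35>B[j]=18 take 18 → j++
[i=4,j=3] A[i]=35>B[j]=26 take 26 → j++
[i=4,j=4] A[i]=35>B[j]=32 take 32 → j++
[i=4,j=5] A[i]=35<=B[j]=36 take 35 → i++
[i=5,j=5] A done, take B[j]=36 → j++

merged[10] = 36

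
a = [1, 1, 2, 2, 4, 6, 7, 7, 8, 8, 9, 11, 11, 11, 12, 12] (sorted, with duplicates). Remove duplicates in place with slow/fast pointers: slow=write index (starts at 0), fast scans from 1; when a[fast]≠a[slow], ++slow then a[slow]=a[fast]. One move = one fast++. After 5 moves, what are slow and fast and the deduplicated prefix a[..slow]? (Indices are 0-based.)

(s=0,f=1) a[fast]=1=a[slow] dup → fast++
(s=0,f=2) a[fast]=2≠a[slow]=1 write a[1]=2 → slow++,fast++
(s=1,f=3) a[fast]=2=a[slow] dup → fast++
(s=1,f=4) a[fast]=4≠a[slow]=2 write a[2]=4 → slow++,fast++
(s=2,f=5) a[fast]=6≠a[slow]=4 write a[3]=6 → slow++,fast++

slow=3, fast=6, prefix=[1, 2, 4, 6]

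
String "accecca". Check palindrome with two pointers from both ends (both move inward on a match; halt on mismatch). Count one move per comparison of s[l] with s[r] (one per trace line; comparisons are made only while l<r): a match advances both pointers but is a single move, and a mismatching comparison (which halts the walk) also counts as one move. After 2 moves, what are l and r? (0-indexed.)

l=0 r=6: 'a'=='a', l++,r--
l=1 r=5: 'c'=='c', l++,r--

l=2, r=4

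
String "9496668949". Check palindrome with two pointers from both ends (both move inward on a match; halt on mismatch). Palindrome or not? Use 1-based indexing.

[1,10] '9'=='9' → l++,r--
[2,9] '4'=='4' → l++,r--
[3,8] '9'=='9' → l++,r--
[4,7] '6'!='8' → stop

not a palindrome (mismatch at 4,7)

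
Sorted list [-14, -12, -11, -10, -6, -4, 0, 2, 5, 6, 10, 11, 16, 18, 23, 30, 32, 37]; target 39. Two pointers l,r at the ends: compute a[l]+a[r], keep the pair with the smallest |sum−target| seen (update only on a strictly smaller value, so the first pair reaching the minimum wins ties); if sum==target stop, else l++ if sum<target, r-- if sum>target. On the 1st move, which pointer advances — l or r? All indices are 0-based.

l

l=0 r=17: -14+37=23 d=16 *, l++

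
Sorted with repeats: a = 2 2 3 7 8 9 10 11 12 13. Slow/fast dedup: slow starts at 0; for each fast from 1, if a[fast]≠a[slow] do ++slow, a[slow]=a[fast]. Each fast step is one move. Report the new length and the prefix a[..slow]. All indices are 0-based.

(s=0,f=1) a[fast]=2=a[slow] dup → fast++
(s=0,f=2) a[fast]=3≠a[slow]=2 write a[1]=3 → slow++,fast++
(s=1,f=3) a[fast]=7≠a[slow]=3 write a[2]=7 → slow++,fast++
(s=2,f=4) a[fast]=8≠a[slow]=7 write a[3]=8 → slow++,fast++
(s=3,f=5) a[fast]=9≠a[slow]=8 write a[4]=9 → slow++,fast++
(s=4,f=6) a[fast]=10≠a[slow]=9 write a[5]=10 → slow++,fast++
(s=5,f=7) a[fast]=11≠a[slow]=10 write a[6]=11 → slow++,fast++
(s=6,f=8) a[fast]=12≠a[slow]=11 write a[7]=12 → slow++,fast++
(s=7,f=9) a[fast]=13≠a[slow]=12 write a[8]=13 → slow++,fast++

length 9; prefix = [2, 3, 7, 8, 9, 10, 11, 12, 13]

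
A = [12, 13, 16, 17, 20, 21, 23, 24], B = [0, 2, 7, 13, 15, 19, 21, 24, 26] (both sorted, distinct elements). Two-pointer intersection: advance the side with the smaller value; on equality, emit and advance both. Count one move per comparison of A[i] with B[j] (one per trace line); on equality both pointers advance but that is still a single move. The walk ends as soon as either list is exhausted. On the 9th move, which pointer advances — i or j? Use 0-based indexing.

j

i=0 j=0: 12>0, j++
i=0 j=1: 12>2, j++
i=0 j=2: 12>7, j++
i=0 j=3: 12<13, i++
i=1 j=3: 13==13 emit, i++,j++
i=2 j=4: 16>15, j++
i=2 j=5: 16<19, i++
i=3 j=5: 17<19, i++
i=4 j=5: 20>19, j++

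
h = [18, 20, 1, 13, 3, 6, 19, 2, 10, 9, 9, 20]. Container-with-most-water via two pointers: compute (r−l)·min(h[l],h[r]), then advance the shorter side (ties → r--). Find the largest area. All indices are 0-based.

max area = 200

l=0 r=11: min(18,20)*11=198 best=198 *, l++
l=1 r=11: min(20,20)*10=200 best=200 *, r--
l=1 r=10: min(20,9)*9=81 best=200, r--
l=1 r=9: min(20,9)*8=72 best=200, r--
l=1 r=8: min(20,10)*7=70 best=200, r--
l=1 r=7: min(20,2)*6=12 best=200, r--
l=1 r=6: min(20,19)*5=95 best=200, r--
l=1 r=5: min(20,6)*4=24 best=200, r--
l=1 r=4: min(20,3)*3=9 best=200, r--
l=1 r=3: min(20,13)*2=26 best=200, r--
l=1 r=2: min(20,1)*1=1 best=200, r--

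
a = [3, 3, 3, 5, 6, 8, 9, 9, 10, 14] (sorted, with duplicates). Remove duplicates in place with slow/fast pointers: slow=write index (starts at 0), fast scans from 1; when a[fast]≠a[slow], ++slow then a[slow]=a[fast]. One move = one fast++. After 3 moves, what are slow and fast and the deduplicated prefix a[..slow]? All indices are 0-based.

slow=1, fast=4, prefix=[3, 5]

slow=0 fast=1: a[fast]=3=a[slow] dup, fast++
slow=0 fast=2: a[fast]=3=a[slow] dup, fast++
slow=0 fast=3: a[fast]=5≠a[slow]=3 write a[1]=5, slow++,fast++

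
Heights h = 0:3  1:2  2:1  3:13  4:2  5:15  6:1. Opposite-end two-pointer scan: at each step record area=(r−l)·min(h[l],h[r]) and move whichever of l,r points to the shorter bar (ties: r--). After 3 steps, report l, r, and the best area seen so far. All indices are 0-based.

l=2, r=5, best area=15

[0,6] min(3,1)*6=6 best=6 * → r--
[0,5] min(3,15)*5=15 best=15 * → l++
[1,5] min(2,15)*4=8 best=15 → l++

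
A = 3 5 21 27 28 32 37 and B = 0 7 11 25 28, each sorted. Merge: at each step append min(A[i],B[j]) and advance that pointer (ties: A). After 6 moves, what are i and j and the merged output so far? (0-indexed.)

i=0 j=0: A[i]=3>B[j]=0 take 0, j++
i=0 j=1: A[i]=3<=B[j]=7 take 3, i++
i=1 j=1: A[i]=5<=B[j]=7 take 5, i++
i=2 j=1: A[i]=21>B[j]=7 take 7, j++
i=2 j=2: A[i]=21>B[j]=11 take 11, j++
i=2 j=3: A[i]=21<=B[j]=25 take 21, i++

i=3, j=3, merged so far=[0, 3, 5, 7, 11, 21]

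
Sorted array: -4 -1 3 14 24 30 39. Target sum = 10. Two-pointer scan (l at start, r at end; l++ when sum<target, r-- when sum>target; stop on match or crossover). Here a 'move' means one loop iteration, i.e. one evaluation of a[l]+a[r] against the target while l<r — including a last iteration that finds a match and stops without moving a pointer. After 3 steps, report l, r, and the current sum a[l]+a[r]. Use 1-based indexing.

l=1, r=4, sum=10

l=1 r=7: -4+39=35 >10, r--
l=1 r=6: -4+30=26 >10, r--
l=1 r=5: -4+24=20 >10, r--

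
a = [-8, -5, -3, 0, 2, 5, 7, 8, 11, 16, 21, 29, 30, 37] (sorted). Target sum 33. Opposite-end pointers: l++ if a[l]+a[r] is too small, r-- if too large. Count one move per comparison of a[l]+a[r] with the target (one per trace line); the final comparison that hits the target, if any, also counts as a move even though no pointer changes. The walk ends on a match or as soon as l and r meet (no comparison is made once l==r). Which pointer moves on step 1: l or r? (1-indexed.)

l=1 r=14: -8+37=29 <33, l++

l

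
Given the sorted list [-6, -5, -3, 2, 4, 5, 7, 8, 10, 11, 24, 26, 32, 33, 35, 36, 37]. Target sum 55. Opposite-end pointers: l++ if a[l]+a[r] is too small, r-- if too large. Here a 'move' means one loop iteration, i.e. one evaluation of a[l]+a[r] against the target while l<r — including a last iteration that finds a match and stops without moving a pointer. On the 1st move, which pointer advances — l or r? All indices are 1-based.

l

l=1 r=17: -6+37=31 <55, l++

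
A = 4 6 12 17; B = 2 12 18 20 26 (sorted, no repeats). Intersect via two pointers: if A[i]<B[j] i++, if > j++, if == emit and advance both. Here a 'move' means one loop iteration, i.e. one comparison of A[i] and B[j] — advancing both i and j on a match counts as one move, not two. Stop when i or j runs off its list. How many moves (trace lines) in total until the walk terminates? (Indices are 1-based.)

i=1 j=1: 4>2, j++
i=1 j=2: 4<12, i++
i=2 j=2: 6<12, i++
i=3 j=2: 12==12 emit, i++,j++
i=4 j=3: 17<18, i++

5 moves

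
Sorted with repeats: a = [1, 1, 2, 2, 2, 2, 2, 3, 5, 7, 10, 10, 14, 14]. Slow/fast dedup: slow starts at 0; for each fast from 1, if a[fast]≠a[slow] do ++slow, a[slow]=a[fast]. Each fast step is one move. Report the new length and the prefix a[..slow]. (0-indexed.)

slow=0 fast=1: a[fast]=1=a[slow] dup, fast++
slow=0 fast=2: a[fast]=2≠a[slow]=1 write a[1]=2, slow++,fast++
slow=1 fast=3: a[fast]=2=a[slow] dup, fast++
slow=1 fast=4: a[fast]=2=a[slow] dup, fast++
slow=1 fast=5: a[fast]=2=a[slow] dup, fast++
slow=1 fast=6: a[fast]=2=a[slow] dup, fast++
slow=1 fast=7: a[fast]=3≠a[slow]=2 write a[2]=3, slow++,fast++
slow=2 fast=8: a[fast]=5≠a[slow]=3 write a[3]=5, slow++,fast++
slow=3 fast=9: a[fast]=7≠a[slow]=5 write a[4]=7, slow++,fast++
slow=4 fast=10: a[fast]=10≠a[slow]=7 write a[5]=10, slow++,fast++
slow=5 fast=11: a[fast]=10=a[slow] dup, fast++
slow=5 fast=12: a[fast]=14≠a[slow]=10 write a[6]=14, slow++,fast++
slow=6 fast=13: a[fast]=14=a[slow] dup, fast++

length 7; prefix = [1, 2, 3, 5, 7, 10, 14]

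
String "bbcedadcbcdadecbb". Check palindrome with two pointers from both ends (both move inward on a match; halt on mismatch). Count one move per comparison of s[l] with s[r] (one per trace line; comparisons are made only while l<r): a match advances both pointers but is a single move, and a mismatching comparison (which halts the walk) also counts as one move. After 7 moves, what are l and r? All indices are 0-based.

l=0 r=16: 'b'=='b', l++,r--
l=1 r=15: 'b'=='b', l++,r--
l=2 r=14: 'c'=='c', l++,r--
l=3 r=13: 'e'=='e', l++,r--
l=4 r=12: 'd'=='d', l++,r--
l=5 r=11: 'a'=='a', l++,r--
l=6 r=10: 'd'=='d', l++,r--

l=7, r=9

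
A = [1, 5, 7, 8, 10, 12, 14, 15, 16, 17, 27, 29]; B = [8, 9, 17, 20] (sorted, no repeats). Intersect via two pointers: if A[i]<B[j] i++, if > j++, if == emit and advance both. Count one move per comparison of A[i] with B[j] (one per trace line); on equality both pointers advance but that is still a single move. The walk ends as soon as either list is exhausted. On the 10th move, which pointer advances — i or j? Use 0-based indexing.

i

i=0 j=0: 1<8, i++
i=1 j=0: 5<8, i++
i=2 j=0: 7<8, i++
i=3 j=0: 8==8 emit, i++,j++
i=4 j=1: 10>9, j++
i=4 j=2: 10<17, i++
i=5 j=2: 12<17, i++
i=6 j=2: 14<17, i++
i=7 j=2: 15<17, i++
i=8 j=2: 16<17, i++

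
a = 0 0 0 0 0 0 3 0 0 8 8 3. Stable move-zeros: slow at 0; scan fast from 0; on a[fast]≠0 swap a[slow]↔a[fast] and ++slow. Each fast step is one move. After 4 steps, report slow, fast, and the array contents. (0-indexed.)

(s=0,f=0) a[fast]=0 → fast++
(s=0,f=1) a[fast]=0 → fast++
(s=0,f=2) a[fast]=0 → fast++
(s=0,f=3) a[fast]=0 → fast++

slow=0, fast=4, a=[0, 0, 0, 0, 0, 0, 3, 0, 0, 8, 8, 3]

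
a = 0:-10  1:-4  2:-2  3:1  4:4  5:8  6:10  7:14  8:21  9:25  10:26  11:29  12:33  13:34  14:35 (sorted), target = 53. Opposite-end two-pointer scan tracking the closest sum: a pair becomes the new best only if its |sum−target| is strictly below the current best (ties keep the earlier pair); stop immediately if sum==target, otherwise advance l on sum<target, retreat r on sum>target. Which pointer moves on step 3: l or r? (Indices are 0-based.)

l=0 r=14: -10+35=25 d=28 *, l++
l=1 r=14: -4+35=31 d=22 *, l++
l=2 r=14: -2+35=33 d=20 *, l++

l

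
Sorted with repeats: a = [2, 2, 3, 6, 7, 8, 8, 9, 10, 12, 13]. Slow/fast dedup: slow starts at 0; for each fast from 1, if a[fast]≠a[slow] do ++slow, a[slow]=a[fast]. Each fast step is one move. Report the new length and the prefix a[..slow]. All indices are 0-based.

slow=0 fast=1: a[fast]=2=a[slow] dup, fast++
slow=0 fast=2: a[fast]=3≠a[slow]=2 write a[1]=3, slow++,fast++
slow=1 fast=3: a[fast]=6≠a[slow]=3 write a[2]=6, slow++,fast++
slow=2 fast=4: a[fast]=7≠a[slow]=6 write a[3]=7, slow++,fast++
slow=3 fast=5: a[fast]=8≠a[slow]=7 write a[4]=8, slow++,fast++
slow=4 fast=6: a[fast]=8=a[slow] dup, fast++
slow=4 fast=7: a[fast]=9≠a[slow]=8 write a[5]=9, slow++,fast++
slow=5 fast=8: a[fast]=10≠a[slow]=9 write a[6]=10, slow++,fast++
slow=6 fast=9: a[fast]=12≠a[slow]=10 write a[7]=12, slow++,fast++
slow=7 fast=10: a[fast]=13≠a[slow]=12 write a[8]=13, slow++,fast++

length 9; prefix = [2, 3, 6, 7, 8, 9, 10, 12, 13]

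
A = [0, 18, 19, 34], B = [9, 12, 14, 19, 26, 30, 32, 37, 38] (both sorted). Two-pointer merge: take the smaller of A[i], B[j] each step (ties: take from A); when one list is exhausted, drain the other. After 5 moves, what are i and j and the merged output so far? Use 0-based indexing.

i=2, j=3, merged so far=[0, 9, 12, 14, 18]

i=0 j=0: A[i]=0<=B[j]=9 take 0, i++
i=1 j=0: A[i]=18>B[j]=9 take 9, j++
i=1 j=1: A[i]=18>B[j]=12 take 12, j++
i=1 j=2: A[i]=18>B[j]=14 take 14, j++
i=1 j=3: A[i]=18<=B[j]=19 take 18, i++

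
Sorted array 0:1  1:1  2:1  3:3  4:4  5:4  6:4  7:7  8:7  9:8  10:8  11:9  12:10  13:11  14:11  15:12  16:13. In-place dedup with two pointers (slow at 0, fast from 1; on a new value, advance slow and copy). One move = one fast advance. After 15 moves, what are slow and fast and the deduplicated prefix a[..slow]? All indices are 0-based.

(s=0,f=1) a[fast]=1=a[slow] dup → fast++
(s=0,f=2) a[fast]=1=a[slow] dup → fast++
(s=0,f=3) a[fast]=3≠a[slow]=1 write a[1]=3 → slow++,fast++
(s=1,f=4) a[fast]=4≠a[slow]=3 write a[2]=4 → slow++,fast++
(s=2,f=5) a[fast]=4=a[slow] dup → fast++
(s=2,f=6) a[fast]=4=a[slow] dup → fast++
(s=2,f=7) a[fast]=7≠a[slow]=4 write a[3]=7 → slow++,fast++
(s=3,f=8) a[fast]=7=a[slow] dup → fast++
(s=3,f=9) a[fast]=8≠a[slow]=7 write a[4]=8 → slow++,fast++
(s=4,f=10) a[fast]=8=a[slow] dup → fast++
(s=4,f=11) a[fast]=9≠a[slow]=8 write a[5]=9 → slow++,fast++
(s=5,f=12) a[fast]=10≠a[slow]=9 write a[6]=10 → slow++,fast++
(s=6,f=13) a[fast]=11≠a[slow]=10 write a[7]=11 → slow++,fast++
(s=7,f=14) a[fast]=11=a[slow] dup → fast++
(s=7,f=15) a[fast]=12≠a[slow]=11 write a[8]=12 → slow++,fast++

slow=8, fast=16, prefix=[1, 3, 4, 7, 8, 9, 10, 11, 12]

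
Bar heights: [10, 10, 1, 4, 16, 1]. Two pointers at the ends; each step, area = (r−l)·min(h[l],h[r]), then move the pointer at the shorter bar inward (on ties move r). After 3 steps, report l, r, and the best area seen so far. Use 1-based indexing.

l=1 r=6: min(10,1)*5=5 best=5 *, r--
l=1 r=5: min(10,16)*4=40 best=40 *, l++
l=2 r=5: min(10,16)*3=30 best=40, l++

l=3, r=5, best area=40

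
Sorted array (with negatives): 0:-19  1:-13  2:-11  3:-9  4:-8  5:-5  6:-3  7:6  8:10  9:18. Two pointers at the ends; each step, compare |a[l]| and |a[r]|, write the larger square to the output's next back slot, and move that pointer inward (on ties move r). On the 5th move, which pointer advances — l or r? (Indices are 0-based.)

r

[0,9] |-19|>|18| out[9]=361 → l++
[1,9] |-13|<=|18| out[8]=324 → r--
[1,8] |-13|>|10| out[7]=169 → l++
[2,8] |-11|>|10| out[6]=121 → l++
[3,8] |-9|<=|10| out[5]=100 → r--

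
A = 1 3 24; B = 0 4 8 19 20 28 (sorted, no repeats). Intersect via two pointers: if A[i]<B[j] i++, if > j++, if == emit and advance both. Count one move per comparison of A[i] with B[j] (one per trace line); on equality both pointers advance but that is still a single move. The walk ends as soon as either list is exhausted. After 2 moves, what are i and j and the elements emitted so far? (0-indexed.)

i=1, j=1, emitted=[]

[i=0,j=0] 1>0 → j++
[i=0,j=1] 1<4 → i++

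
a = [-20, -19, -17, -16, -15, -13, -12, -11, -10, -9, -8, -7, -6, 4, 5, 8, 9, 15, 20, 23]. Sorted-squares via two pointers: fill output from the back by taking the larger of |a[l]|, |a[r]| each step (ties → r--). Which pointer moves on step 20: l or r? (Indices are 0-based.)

[0,19] |-20|<=|23| out[19]=529 → r--
[0,18] |-20|<=|20| out[18]=400 → r--
[0,17] |-20|>|15| out[17]=400 → l++
[1,17] |-19|>|15| out[16]=361 → l++
[2,17] |-17|>|15| out[15]=289 → l++
[3,17] |-16|>|15| out[14]=256 → l++
[4,17] |-15|<=|15| out[13]=225 → r--
[4,16] |-15|>|9| out[12]=225 → l++
[5,16] |-13|>|9| out[11]=169 → l++
[6,16] |-12|>|9| out[10]=144 → l++
[7,16] |-11|>|9| out[9]=121 → l++
[8,16] |-10|>|9| out[8]=100 → l++
[9,16] |-9|<=|9| out[7]=81 → r--
[9,15] |-9|>|8| out[6]=81 → l++
[10,15] |-8|<=|8| out[5]=64 → r--
[10,14] |-8|>|5| out[4]=64 → l++
[11,14] |-7|>|5| out[3]=49 → l++
[12,14] |-6|>|5| out[2]=36 → l++
[13,14] |4|<=|5| out[1]=25 → r--
[13,13] |4|<=|4| out[0]=16 → r--

r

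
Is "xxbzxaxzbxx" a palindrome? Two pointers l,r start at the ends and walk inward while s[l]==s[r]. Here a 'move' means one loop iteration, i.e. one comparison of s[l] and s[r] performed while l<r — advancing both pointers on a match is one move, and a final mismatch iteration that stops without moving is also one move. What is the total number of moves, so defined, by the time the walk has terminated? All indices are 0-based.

l=0 r=10: 'x'=='x', l++,r--
l=1 r=9: 'x'=='x', l++,r--
l=2 r=8: 'b'=='b', l++,r--
l=3 r=7: 'z'=='z', l++,r--
l=4 r=6: 'x'=='x', l++,r--

5 moves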